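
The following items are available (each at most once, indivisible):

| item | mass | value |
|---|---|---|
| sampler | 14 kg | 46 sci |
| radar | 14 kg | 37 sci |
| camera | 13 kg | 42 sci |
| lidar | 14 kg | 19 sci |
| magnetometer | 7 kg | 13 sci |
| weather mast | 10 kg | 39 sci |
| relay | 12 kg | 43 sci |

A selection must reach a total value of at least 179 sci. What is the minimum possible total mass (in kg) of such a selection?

56

Subsets with value ≥ 179, sorted by total mass:
- sampler+camera+magnetometer+weather mast+relay: mass 56, value 183
- sampler+radar+camera+magnetometer+relay: mass 60, value 181
- sampler+radar+camera+weather mast+relay: mass 63, value 207
Minimum mass: 56 kg.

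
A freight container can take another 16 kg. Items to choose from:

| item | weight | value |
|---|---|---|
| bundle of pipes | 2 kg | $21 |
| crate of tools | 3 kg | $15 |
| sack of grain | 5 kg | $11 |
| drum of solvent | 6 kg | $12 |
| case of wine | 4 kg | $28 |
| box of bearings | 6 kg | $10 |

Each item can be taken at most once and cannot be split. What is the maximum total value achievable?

$76

Check high-value combinations within 16 kg:
- bundle of pipes+crate of tools+drum of solvent+case of wine: weight 2+3+6+4=15, value 21+15+12+28=76
- bundle of pipes+crate of tools+sack of grain+case of wine: weight 2+3+5+4=14, value 21+15+11+28=75
- bundle of pipes+crate of tools+case of wine+box of bearings: weight 2+3+4+6=15, value 21+15+28+10=74
- bundle of pipes+crate of tools+case of wine: weight 2+3+4=9, value 21+15+28=64
Best: $76.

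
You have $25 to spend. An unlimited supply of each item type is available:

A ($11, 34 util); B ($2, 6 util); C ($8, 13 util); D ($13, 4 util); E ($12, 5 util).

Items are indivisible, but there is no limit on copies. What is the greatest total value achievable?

76 util

Best value-per-unit is A at 34/11; filling with it alone gives 2×34 = 68.
Optimal mix: 1×A + 7×B → cost 25, value 76.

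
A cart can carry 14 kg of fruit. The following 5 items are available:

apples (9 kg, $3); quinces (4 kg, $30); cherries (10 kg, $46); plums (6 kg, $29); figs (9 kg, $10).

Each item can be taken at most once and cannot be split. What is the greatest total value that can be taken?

Check high-value combinations within 14 kg:
- quinces+cherries: weight 4+10=14, value 30+46=76
- quinces+plums: weight 4+6=10, value 30+29=59
- cherries: weight 10, value 46
Best: $76.

$76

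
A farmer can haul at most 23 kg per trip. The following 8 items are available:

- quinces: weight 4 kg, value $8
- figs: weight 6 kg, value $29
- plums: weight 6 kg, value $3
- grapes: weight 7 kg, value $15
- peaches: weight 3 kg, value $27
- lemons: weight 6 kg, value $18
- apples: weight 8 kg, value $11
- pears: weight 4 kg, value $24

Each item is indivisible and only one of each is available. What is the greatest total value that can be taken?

$106

Check high-value combinations within 23 kg:
- quinces+figs+peaches+lemons+pears: weight 4+6+3+6+4=23, value 8+29+27+18+24=106
- figs+peaches+lemons+pears: weight 6+3+6+4=19, value 29+27+18+24=98
- figs+grapes+peaches+pears: weight 6+7+3+4=20, value 29+15+27+24=95
- figs+peaches+apples+pears: weight 6+3+8+4=21, value 29+27+11+24=91
- quinces+figs+plums+peaches+pears: weight 4+6+6+3+4=23, value 8+29+3+27+24=91
Best: $106.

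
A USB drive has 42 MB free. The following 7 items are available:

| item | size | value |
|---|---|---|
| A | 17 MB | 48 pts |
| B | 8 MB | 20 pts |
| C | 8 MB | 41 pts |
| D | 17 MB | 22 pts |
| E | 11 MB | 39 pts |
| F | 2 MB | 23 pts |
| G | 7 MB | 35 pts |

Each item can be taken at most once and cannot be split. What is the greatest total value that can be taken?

167 pts

Check high-value combinations within 42 MB:
- A+B+C+F+G: size 17+8+8+2+7=42, value 48+20+41+23+35=167
- B+C+E+F+G: size 8+8+11+2+7=36, value 20+41+39+23+35=158
- A+C+E+F: size 17+8+11+2=38, value 48+41+39+23=151
Best: 167 pts.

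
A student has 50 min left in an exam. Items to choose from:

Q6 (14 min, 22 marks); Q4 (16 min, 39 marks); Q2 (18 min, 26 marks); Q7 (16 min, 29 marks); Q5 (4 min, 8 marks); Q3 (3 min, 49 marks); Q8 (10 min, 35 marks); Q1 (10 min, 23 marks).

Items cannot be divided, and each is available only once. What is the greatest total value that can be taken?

Check high-value combinations within 50 min:
- Q4+Q7+Q5+Q3+Q8: time 16+16+4+3+10=49, value 39+29+8+49+35=160
- Q4+Q5+Q3+Q8+Q1: time 16+4+3+10+10=43, value 39+8+49+35+23=154
- Q6+Q4+Q5+Q3+Q8: time 14+16+4+3+10=47, value 22+39+8+49+35=153
- Q4+Q7+Q3+Q8: time 16+16+3+10=45, value 39+29+49+35=152
- Q4+Q2+Q3+Q8: time 16+18+3+10=47, value 39+26+49+35=149
Best: 160 marks.

160 marks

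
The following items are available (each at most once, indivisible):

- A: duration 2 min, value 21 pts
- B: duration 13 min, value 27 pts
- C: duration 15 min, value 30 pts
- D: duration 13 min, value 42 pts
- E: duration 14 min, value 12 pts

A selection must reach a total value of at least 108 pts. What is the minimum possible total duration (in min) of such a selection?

43

Subsets with value ≥ 108, sorted by total duration:
- A+B+C+D: duration 43, value 120
- B+C+D+E: duration 55, value 111
Minimum duration: 43 min.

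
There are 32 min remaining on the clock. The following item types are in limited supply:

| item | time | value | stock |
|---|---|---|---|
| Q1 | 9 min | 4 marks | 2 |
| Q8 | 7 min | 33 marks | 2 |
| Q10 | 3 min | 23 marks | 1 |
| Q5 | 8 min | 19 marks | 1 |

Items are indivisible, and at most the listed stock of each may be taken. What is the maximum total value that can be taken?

108 marks

Top feasible selections:
- 2×Q8 + 1×Q10 + 1×Q5: time 25, value 108
- 1×Q1 + 2×Q8 + 1×Q10: time 26, value 93
- 2×Q8 + 1×Q10: time 17, value 89
Best: 108 marks.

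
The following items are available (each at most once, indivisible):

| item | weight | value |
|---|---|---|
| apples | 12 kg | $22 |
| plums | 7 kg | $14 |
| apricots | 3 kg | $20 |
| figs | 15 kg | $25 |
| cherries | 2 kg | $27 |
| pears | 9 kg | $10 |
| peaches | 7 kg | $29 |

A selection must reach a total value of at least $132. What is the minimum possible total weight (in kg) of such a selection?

46

Subsets with value ≥ 132, sorted by total weight:
- apples+plums+apricots+figs+cherries+peaches: weight 46, value 137
- apples+apricots+figs+cherries+pears+peaches: weight 48, value 133
Minimum weight: 46 kg.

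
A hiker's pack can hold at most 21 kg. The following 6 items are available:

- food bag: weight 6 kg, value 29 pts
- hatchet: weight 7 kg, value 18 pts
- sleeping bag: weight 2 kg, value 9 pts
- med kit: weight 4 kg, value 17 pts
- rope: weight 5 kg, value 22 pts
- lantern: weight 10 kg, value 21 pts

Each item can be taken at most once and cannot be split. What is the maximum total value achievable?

78 pts

Check high-value combinations within 21 kg:
- food bag+hatchet+sleeping bag+rope: weight 6+7+2+5=20, value 29+18+9+22=78
- food bag+sleeping bag+med kit+rope: weight 6+2+4+5=17, value 29+9+17+22=77
- food bag+hatchet+sleeping bag+med kit: weight 6+7+2+4=19, value 29+18+9+17=73
- food bag+rope+lantern: weight 6+5+10=21, value 29+22+21=72
- food bag+hatchet+rope: weight 6+7+5=18, value 29+18+22=69
Best: 78 pts.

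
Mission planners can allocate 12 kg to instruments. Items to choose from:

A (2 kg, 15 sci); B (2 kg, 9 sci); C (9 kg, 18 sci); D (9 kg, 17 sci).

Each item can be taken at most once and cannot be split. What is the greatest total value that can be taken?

33 sci

Check high-value combinations within 12 kg:
- A+C: mass 2+9=11, value 15+18=33
- A+D: mass 2+9=11, value 15+17=32
- B+C: mass 2+9=11, value 9+18=27
Best: 33 sci.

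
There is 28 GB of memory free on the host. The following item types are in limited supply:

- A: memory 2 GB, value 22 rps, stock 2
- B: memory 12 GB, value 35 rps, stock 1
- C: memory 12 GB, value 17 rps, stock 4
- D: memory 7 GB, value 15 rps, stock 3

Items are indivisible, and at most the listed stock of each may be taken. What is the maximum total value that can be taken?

96 rps

Top feasible selections:
- 2×A + 1×B + 1×C: memory 28, value 96
- 2×A + 1×B + 1×D: memory 23, value 94
- 2×A + 3×D: memory 25, value 89
Best: 96 rps.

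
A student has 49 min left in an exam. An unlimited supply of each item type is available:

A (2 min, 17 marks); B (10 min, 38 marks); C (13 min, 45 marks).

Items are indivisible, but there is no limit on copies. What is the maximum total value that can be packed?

408 marks

Best value-per-unit is A at 17/2, and filling with it alone uses time 24×2=48. No mix of the others beats 24×17 = 408.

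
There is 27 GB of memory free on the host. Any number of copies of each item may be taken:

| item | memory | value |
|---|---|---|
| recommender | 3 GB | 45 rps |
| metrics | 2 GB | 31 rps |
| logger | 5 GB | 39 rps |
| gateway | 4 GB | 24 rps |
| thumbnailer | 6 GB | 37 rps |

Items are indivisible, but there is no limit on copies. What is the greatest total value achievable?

Best value-per-unit is metrics at 31/2; filling with it alone gives 13×31 = 403.
Optimal mix: 1×recommender + 12×metrics → memory 27, value 417.

417 rps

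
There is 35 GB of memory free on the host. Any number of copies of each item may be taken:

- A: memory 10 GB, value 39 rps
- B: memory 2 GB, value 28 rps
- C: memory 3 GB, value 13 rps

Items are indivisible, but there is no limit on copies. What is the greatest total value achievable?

476 rps

Best value-per-unit is B at 28/2, and filling with it alone uses memory 17×2=34. No mix of the others beats 17×28 = 476.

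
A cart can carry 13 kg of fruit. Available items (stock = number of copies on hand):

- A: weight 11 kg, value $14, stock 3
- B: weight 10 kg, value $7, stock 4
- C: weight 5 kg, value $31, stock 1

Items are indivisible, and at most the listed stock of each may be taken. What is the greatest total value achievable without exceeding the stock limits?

$31

Best selections within weight 13 and stock limits:
- 1×C: weight 5, value 31
- 1×A: weight 11, value 14
- 1×B: weight 10, value 7
Best: $31.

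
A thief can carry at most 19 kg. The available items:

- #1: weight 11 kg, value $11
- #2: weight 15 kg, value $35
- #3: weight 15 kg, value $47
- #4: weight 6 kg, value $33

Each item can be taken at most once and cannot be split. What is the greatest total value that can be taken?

$47

Check high-value combinations within 19 kg:
- #3: weight 15, value 47
- #1+#4: weight 11+6=17, value 11+33=44
- #2: weight 15, value 35
Best: $47.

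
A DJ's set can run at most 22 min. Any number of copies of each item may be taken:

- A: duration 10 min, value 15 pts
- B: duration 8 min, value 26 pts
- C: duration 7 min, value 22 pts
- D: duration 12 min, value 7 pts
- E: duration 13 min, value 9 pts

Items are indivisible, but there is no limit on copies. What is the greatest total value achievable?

70 pts

Best value-per-unit is B at 26/8; filling with it alone gives 2×26 = 52.
Optimal mix: 1×B + 2×C → duration 22, value 70.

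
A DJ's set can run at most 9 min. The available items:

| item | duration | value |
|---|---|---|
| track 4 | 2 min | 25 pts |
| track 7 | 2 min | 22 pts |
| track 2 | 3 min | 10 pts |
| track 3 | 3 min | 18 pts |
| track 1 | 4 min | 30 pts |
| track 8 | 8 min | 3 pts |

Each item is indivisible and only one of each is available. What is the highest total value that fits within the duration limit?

Check high-value combinations within 9 min:
- track 4+track 7+track 1: duration 2+2+4=8, value 25+22+30=77
- track 4+track 3+track 1: duration 2+3+4=9, value 25+18+30=73
- track 7+track 3+track 1: duration 2+3+4=9, value 22+18+30=70
- track 4+track 7+track 3: duration 2+2+3=7, value 25+22+18=65
- track 4+track 2+track 1: duration 2+3+4=9, value 25+10+30=65
Best: 77 pts.

77 pts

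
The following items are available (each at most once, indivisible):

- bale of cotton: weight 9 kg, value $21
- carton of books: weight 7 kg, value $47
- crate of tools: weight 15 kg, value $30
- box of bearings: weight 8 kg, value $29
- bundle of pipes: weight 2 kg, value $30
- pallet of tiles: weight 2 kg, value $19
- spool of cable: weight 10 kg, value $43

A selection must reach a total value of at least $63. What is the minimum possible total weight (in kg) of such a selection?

Subsets with value ≥ 63, sorted by total weight:
- carton of books+bundle of pipes: weight 9, value 77
- carton of books+pallet of tiles: weight 9, value 66
- carton of books+bundle of pipes+pallet of tiles: weight 11, value 96
Minimum weight: 9 kg.

9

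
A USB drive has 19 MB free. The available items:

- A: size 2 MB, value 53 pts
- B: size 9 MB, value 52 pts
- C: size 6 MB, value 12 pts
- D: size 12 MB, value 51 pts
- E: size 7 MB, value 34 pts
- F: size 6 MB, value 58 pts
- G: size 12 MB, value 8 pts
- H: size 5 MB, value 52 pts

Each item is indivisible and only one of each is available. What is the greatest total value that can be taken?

175 pts

This is a 0/1 knapsack; check combinations near the capacity.
- A+C+F+H: size 2+6+6+5=19, value 53+12+58+52=175
- A+F+H: size 2+6+5=13, value 53+58+52=163
- A+B+F: size 2+9+6=17, value 53+52+58=163
- A+B+H: size 2+9+5=16, value 53+52+52=157
Best: 175 pts.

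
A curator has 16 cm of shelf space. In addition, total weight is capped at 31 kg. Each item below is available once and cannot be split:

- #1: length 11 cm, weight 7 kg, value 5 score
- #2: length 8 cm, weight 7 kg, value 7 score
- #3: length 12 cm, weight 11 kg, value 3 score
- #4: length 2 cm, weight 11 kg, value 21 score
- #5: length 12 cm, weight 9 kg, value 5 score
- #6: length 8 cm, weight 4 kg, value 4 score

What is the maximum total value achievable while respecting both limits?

Feasible sets respecting both limits:
- #2+#4: length 10, weight 18, value 28
- #1+#4: length 13, weight 18, value 26
- #4+#5: length 14, weight 20, value 26
- #4+#6: length 10, weight 15, value 25
Best: 28 score.

28 score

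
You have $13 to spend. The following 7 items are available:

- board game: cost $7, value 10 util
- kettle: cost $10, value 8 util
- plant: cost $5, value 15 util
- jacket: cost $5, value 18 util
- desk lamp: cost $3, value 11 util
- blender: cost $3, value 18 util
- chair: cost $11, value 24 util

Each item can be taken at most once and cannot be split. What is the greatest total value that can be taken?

This is a 0/1 knapsack; check combinations near the capacity.
- plant+jacket+blender: cost 5+5+3=13, value 15+18+18=51
- jacket+desk lamp+blender: cost 5+3+3=11, value 18+11+18=47
- plant+desk lamp+blender: cost 5+3+3=11, value 15+11+18=44
- plant+jacket+desk lamp: cost 5+5+3=13, value 15+18+11=44
Best: 51 util.

51 util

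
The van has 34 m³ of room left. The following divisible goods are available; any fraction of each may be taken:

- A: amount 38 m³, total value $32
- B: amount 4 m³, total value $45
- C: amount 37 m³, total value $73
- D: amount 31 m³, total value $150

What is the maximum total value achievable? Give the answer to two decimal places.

190.16

Take in order of value per unit:
- B (45/4 per unit): all 4 → value 45, running total 45.00
- D (150/31 per unit): 30 of 31 → value 30×150/31 = 145.1613, running total 190.16
Total 190.16.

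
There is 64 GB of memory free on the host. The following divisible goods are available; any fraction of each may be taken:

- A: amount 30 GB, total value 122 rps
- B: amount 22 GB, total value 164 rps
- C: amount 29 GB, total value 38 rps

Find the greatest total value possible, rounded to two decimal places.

Take in order of value per unit:
- B (164/22 per unit): all 22 → value 164, running total 164.00
- A (122/30 per unit): all 30 → value 122, running total 286.00
- C (38/29 per unit): 12 of 29 → value 12×38/29 = 15.7241, running total 301.72
Total 301.72.

301.72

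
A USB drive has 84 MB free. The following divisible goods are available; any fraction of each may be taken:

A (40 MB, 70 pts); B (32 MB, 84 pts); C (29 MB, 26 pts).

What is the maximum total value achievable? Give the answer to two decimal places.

Take in order of value per unit:
- B (84/32 per unit): all 32 → value 84, running total 84.00
- A (70/40 per unit): all 40 → value 70, running total 154.00
- C (26/29 per unit): 12 of 29 → value 12×26/29 = 10.7586, running total 164.76
Total 164.76.

164.76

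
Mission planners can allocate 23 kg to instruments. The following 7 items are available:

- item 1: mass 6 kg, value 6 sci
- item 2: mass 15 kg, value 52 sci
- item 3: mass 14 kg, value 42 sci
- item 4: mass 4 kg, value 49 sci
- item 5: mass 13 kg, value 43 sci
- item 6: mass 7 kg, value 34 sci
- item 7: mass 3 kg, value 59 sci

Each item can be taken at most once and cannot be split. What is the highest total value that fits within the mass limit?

160 sci

Check high-value combinations within 23 kg:
- item 2+item 4+item 7: mass 15+4+3=22, value 52+49+59=160
- item 4+item 5+item 7: mass 4+13+3=20, value 49+43+59=151
- item 3+item 4+item 7: mass 14+4+3=21, value 42+49+59=150
Best: 160 sci.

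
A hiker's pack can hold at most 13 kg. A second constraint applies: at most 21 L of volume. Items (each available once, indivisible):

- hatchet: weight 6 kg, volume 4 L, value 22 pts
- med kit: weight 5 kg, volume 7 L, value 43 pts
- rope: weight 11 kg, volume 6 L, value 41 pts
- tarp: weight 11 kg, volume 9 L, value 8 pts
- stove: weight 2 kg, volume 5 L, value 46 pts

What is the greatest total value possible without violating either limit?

Feasible sets respecting both limits:
- hatchet+med kit+stove: weight 13, volume 16, value 111
- med kit+stove: weight 7, volume 12, value 89
- rope+stove: weight 13, volume 11, value 87
Best: 111 pts.

111 pts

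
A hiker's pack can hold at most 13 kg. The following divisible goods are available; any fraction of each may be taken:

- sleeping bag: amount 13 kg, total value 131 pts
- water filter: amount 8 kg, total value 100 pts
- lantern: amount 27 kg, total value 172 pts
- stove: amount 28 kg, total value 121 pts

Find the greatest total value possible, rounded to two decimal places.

150.38

Take in order of value per unit:
- water filter (100/8 per unit): all 8 → value 100, running total 100.00
- sleeping bag (131/13 per unit): 5 of 13 → value 5×131/13 = 50.3846, running total 150.38
Total 150.38.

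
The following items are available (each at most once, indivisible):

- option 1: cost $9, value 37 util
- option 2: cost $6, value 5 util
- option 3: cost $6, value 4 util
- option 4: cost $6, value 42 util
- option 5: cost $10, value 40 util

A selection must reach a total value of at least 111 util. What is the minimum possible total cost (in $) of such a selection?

25

Subsets with value ≥ 111, sorted by total cost:
- option 1+option 4+option 5: cost 25, value 119
- option 1+option 2+option 4+option 5: cost 31, value 124
- option 1+option 3+option 4+option 5: cost 31, value 123
- option 1+option 2+option 3+option 4+option 5: cost 37, value 128
Minimum cost: 25 $.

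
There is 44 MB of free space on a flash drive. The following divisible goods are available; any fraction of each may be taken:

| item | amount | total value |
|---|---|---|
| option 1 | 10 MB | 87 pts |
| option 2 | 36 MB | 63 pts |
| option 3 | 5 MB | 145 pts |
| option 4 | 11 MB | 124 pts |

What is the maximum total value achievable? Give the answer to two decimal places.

Take in order of value per unit:
- option 3 (145/5 per unit): all 5 → value 145, running total 145.00
- option 4 (124/11 per unit): all 11 → value 124, running total 269.00
- option 1 (87/10 per unit): all 10 → value 87, running total 356.00
- option 2 (63/36 per unit): 18 of 36 → value 18×63/36 = 31.5000, running total 387.50
Total 387.50.

387.50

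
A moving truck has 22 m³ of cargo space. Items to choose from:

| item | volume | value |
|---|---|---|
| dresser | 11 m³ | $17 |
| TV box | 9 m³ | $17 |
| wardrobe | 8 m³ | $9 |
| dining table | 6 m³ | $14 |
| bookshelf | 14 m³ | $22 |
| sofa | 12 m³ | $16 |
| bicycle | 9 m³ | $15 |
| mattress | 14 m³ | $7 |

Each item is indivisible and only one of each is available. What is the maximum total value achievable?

$36

Check high-value combinations within 22 m³:
- dining table+bookshelf: volume 6+14=20, value 14+22=36
- dresser+TV box: volume 11+9=20, value 17+17=34
- TV box+sofa: volume 9+12=21, value 17+16=33
Best: $36.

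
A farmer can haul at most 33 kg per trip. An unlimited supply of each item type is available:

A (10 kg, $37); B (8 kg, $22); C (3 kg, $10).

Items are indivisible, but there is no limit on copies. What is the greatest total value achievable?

$121

Best value-per-unit is A at 37/10; filling with it alone gives 3×37 = 111.
Optimal mix: 3×A + 1×C → weight 33, value 121.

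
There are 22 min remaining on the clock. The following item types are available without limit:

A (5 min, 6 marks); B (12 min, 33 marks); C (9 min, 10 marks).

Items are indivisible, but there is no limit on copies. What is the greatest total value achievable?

Best value-per-unit is B at 33/12; filling with it alone gives 1×33 = 33.
Optimal mix: 2×A + 1×B → time 22, value 45.

45 marks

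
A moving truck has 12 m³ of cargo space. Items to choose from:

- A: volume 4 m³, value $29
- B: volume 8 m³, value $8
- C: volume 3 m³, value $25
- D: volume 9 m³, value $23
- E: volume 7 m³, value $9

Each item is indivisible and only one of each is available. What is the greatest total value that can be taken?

$54

Check high-value combinations within 12 m³:
- A+C: volume 4+3=7, value 29+25=54
- C+D: volume 3+9=12, value 25+23=48
- A+E: volume 4+7=11, value 29+9=38
- A+B: volume 4+8=12, value 29+8=37
- C+E: volume 3+7=10, value 25+9=34
Best: $54.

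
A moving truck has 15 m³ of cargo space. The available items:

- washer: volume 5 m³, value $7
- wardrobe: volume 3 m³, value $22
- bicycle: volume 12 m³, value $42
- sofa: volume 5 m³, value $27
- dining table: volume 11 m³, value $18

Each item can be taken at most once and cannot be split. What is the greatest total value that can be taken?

$64

This is a 0/1 knapsack; check combinations near the capacity.
- wardrobe+bicycle: volume 3+12=15, value 22+42=64
- washer+wardrobe+sofa: volume 5+3+5=13, value 7+22+27=56
- wardrobe+sofa: volume 3+5=8, value 22+27=49
- bicycle: volume 12, value 42
- wardrobe+dining table: volume 3+11=14, value 22+18=40
Best: $64.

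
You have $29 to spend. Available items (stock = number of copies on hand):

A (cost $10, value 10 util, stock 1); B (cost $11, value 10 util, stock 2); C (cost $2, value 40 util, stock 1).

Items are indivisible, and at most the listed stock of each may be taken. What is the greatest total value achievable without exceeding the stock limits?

Best selections within cost 29 and stock limits:
- 1×A + 1×B + 1×C: cost 23, value 60
- 2×B + 1×C: cost 24, value 60
- 1×A + 1×C: cost 12, value 50
Best: 60 util.

60 util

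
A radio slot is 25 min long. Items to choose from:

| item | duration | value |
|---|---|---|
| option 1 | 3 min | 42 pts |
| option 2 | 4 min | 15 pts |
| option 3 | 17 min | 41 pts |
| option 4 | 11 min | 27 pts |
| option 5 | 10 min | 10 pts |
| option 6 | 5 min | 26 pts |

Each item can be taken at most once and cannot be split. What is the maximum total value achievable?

Check high-value combinations within 25 min:
- option 1+option 2+option 4+option 6: duration 3+4+11+5=23, value 42+15+27+26=110
- option 1+option 3+option 6: duration 3+17+5=25, value 42+41+26=109
- option 1+option 2+option 3: duration 3+4+17=24, value 42+15+41=98
Best: 110 pts.

110 pts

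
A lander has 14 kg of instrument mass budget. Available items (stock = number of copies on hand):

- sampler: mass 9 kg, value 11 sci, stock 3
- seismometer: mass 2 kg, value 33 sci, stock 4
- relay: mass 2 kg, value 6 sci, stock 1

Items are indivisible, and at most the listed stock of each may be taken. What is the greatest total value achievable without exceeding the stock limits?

138 sci

Best selections within mass 14 and stock limits:
- 4×seismometer + 1×relay: mass 10, value 138
- 4×seismometer: mass 8, value 132
- 3×seismometer + 1×relay: mass 8, value 105
Best: 138 sci.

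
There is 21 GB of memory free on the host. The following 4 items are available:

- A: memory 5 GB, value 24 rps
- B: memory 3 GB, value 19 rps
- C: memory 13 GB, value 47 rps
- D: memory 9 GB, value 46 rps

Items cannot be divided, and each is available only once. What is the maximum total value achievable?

This is a 0/1 knapsack; check combinations near the capacity.
- A+B+C: memory 5+3+13=21, value 24+19+47=90
- A+B+D: memory 5+3+9=17, value 24+19+46=89
- A+C: memory 5+13=18, value 24+47=71
Best: 90 rps.

90 rps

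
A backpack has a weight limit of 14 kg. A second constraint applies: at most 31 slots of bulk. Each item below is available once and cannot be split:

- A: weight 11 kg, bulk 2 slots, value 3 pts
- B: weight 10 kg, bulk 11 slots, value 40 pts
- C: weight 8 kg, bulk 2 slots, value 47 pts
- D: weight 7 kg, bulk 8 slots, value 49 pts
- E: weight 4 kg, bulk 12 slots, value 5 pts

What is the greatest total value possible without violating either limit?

54 pts

Feasible sets respecting both limits:
- D+E: weight 11, bulk 20, value 54
- C+E: weight 12, bulk 14, value 52
- D: weight 7, bulk 8, value 49
Best: 54 pts.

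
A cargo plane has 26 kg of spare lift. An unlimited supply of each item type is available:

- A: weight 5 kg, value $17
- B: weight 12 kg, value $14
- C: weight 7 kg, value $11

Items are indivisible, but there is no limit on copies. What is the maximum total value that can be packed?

Best value-per-unit is A at 17/5, and filling with it alone uses weight 5×5=25. No mix of the others beats 5×17 = 85.

$85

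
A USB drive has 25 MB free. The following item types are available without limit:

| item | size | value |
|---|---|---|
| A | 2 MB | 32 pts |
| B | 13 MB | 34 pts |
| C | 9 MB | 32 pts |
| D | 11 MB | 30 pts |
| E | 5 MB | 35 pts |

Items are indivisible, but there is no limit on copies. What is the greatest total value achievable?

384 pts

Best value-per-unit is A at 32/2, and filling with it alone uses size 12×2=24. No mix of the others beats 12×32 = 384.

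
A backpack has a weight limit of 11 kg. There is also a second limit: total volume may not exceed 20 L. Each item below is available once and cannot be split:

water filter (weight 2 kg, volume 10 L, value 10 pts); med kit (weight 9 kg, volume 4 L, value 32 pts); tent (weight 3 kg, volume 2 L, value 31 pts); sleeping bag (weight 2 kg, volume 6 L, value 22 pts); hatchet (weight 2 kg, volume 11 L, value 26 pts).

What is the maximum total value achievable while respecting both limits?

79 pts

Feasible sets respecting both limits:
- tent+sleeping bag+hatchet: weight 7, volume 19, value 79
- water filter+tent+sleeping bag: weight 7, volume 18, value 63
- med kit+hatchet: weight 11, volume 15, value 58
- tent+hatchet: weight 5, volume 13, value 57
Best: 79 pts.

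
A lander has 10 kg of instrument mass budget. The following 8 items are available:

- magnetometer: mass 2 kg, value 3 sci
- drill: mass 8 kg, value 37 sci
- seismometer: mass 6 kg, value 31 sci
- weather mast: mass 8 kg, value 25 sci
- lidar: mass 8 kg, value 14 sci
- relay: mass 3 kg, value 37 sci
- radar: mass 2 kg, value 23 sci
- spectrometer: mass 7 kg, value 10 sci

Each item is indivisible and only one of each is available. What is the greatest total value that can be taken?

This is a 0/1 knapsack; check combinations near the capacity.
- seismometer+relay: mass 6+3=9, value 31+37=68
- magnetometer+relay+radar: mass 2+3+2=7, value 3+37+23=63
- relay+radar: mass 3+2=5, value 37+23=60
- drill+radar: mass 8+2=10, value 37+23=60
Best: 68 sci.

68 sci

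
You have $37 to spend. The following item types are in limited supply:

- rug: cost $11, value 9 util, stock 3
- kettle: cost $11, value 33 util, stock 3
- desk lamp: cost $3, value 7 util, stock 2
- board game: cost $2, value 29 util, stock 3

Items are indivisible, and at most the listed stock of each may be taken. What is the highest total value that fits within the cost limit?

167 util

Best selections within cost 37 and stock limits:
- 2×kettle + 2×desk lamp + 3×board game: cost 34, value 167
- 2×kettle + 1×desk lamp + 3×board game: cost 31, value 160
- 3×kettle + 2×board game: cost 37, value 157
Best: 167 util.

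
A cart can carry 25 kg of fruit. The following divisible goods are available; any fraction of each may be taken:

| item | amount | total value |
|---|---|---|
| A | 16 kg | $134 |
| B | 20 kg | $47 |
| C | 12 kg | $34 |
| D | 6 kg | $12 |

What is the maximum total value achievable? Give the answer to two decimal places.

Take in order of value per unit:
- A (134/16 per unit): all 16 → value 134, running total 134.00
- C (34/12 per unit): 9 of 12 → value 9×34/12 = 25.5000, running total 159.50
Total 159.50.

159.50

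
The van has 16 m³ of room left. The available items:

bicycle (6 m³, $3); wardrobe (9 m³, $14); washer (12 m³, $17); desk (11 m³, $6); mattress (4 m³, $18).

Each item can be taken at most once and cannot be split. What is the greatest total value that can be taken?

$35

This is a 0/1 knapsack; check combinations near the capacity.
- washer+mattress: volume 12+4=16, value 17+18=35
- wardrobe+mattress: volume 9+4=13, value 14+18=32
- desk+mattress: volume 11+4=15, value 6+18=24
- bicycle+mattress: volume 6+4=10, value 3+18=21
Best: $35.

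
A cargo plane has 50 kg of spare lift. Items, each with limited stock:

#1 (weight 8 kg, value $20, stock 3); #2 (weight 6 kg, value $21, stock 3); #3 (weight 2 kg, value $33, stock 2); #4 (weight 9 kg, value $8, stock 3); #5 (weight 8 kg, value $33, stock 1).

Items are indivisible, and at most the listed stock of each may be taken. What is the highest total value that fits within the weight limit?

$202

Top feasible selections:
- 2×#1 + 3×#2 + 2×#3 + 1×#5: weight 46, value 202
- 3×#1 + 2×#2 + 2×#3 + 1×#5: weight 48, value 201
Best: $202.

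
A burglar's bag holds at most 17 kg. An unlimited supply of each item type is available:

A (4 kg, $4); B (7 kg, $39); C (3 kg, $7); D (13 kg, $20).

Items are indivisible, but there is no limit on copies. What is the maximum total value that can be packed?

$85

Best value-per-unit is B at 39/7; filling with it alone gives 2×39 = 78.
Optimal mix: 2×B + 1×C → weight 17, value 85.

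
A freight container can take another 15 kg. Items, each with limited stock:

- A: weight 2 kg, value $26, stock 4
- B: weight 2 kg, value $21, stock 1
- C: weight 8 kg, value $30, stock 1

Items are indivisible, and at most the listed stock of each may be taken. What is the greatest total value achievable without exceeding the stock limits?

$125

Best selections within weight 15 and stock limits:
- 4×A + 1×B: weight 10, value 125
- 3×A + 1×C: weight 14, value 108
- 4×A: weight 8, value 104
- 2×A + 1×B + 1×C: weight 14, value 103
Best: $125.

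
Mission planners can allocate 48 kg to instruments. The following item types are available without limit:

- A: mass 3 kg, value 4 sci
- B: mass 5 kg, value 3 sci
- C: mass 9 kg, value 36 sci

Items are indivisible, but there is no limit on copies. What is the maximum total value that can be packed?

Best value-per-unit is C at 36/9; filling with it alone gives 5×36 = 180.
Optimal mix: 1×A + 5×C → mass 48, value 184.

184 sci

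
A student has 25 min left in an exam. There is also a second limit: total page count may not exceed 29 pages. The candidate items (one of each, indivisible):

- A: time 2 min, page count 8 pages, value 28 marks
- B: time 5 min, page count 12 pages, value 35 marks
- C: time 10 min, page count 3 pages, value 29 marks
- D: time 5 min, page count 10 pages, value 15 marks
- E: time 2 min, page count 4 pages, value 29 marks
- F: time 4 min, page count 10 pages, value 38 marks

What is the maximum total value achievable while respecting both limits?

131 marks

Feasible sets respecting both limits:
- B+C+E+F: time 21, page count 29, value 131
- A+C+E+F: time 18, page count 25, value 124
- A+B+C+E: time 19, page count 27, value 121
- C+D+E+F: time 21, page count 27, value 111
Best: 131 marks.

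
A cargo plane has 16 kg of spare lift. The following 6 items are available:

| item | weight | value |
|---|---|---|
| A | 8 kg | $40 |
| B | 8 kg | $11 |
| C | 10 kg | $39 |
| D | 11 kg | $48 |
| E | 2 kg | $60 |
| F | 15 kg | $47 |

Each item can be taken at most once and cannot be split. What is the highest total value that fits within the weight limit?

$108

Check high-value combinations within 16 kg:
- D+E: weight 11+2=13, value 48+60=108
- A+E: weight 8+2=10, value 40+60=100
- C+E: weight 10+2=12, value 39+60=99
- B+E: weight 8+2=10, value 11+60=71
Best: $108.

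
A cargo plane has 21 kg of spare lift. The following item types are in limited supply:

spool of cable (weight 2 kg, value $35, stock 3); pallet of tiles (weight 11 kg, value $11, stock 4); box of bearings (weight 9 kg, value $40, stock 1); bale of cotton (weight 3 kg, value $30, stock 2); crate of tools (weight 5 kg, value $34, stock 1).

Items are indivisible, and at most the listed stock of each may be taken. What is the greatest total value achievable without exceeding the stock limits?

Top feasible selections:
- 3×spool of cable + 1×box of bearings + 2×bale of cotton: weight 21, value 205
- 3×spool of cable + 2×bale of cotton + 1×crate of tools: weight 17, value 199
Best: $205.

$205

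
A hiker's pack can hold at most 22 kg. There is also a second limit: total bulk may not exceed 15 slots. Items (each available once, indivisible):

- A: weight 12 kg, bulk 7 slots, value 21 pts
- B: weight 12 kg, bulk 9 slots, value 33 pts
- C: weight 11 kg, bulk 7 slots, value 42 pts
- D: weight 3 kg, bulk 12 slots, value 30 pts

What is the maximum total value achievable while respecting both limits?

Feasible sets respecting both limits:
- C: weight 11, bulk 7, value 42
- B: weight 12, bulk 9, value 33
- D: weight 3, bulk 12, value 30
Best: 42 pts.

42 pts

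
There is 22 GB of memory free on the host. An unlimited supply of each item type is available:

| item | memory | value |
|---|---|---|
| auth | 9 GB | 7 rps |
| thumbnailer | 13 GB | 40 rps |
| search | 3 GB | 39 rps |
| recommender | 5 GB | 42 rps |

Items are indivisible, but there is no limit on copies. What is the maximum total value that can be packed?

273 rps

Best value-per-unit is search at 39/3, and filling with it alone uses memory 7×3=21. No mix of the others beats 7×39 = 273.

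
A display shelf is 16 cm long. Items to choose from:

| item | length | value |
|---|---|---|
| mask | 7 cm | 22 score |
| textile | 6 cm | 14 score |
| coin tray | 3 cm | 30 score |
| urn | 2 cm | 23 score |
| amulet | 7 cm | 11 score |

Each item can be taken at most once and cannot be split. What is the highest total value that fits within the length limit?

75 score

Check high-value combinations within 16 cm:
- mask+coin tray+urn: length 7+3+2=12, value 22+30+23=75
- textile+coin tray+urn: length 6+3+2=11, value 14+30+23=67
- mask+textile+coin tray: length 7+6+3=16, value 22+14+30=66
Best: 75 score.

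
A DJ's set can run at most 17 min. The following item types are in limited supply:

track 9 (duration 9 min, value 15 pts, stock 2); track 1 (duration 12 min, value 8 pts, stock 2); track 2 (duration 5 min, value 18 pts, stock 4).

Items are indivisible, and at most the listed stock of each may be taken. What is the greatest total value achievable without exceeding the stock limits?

Best selections within duration 17 and stock limits:
- 3×track 2: duration 15, value 54
- 2×track 2: duration 10, value 36
Best: 54 pts.

54 pts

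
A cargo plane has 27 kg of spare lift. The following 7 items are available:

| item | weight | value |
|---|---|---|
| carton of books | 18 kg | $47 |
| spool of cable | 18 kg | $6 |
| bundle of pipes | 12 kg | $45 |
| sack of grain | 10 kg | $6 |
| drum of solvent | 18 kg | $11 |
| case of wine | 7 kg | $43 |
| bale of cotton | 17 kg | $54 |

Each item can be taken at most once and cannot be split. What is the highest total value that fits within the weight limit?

$97

Check high-value combinations within 27 kg:
- case of wine+bale of cotton: weight 7+17=24, value 43+54=97
- carton of books+case of wine: weight 18+7=25, value 47+43=90
- bundle of pipes+case of wine: weight 12+7=19, value 45+43=88
- sack of grain+bale of cotton: weight 10+17=27, value 6+54=60
Best: $97.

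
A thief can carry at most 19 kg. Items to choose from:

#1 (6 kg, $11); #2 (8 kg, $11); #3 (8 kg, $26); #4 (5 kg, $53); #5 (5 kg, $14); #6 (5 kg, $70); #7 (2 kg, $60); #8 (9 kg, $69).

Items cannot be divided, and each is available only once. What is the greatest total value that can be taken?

Check high-value combinations within 19 kg:
- #6+#7+#8: weight 5+2+9=16, value 70+60+69=199
- #4+#5+#6+#7: weight 5+5+5+2=17, value 53+14+70+60=197
- #1+#4+#6+#7: weight 6+5+5+2=18, value 11+53+70+60=194
- #4+#6+#8: weight 5+5+9=19, value 53+70+69=192
Best: $199.

$199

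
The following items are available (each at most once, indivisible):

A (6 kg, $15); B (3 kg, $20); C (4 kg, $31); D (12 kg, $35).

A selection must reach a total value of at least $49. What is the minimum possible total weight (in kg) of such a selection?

Subsets with value ≥ 49, sorted by total weight:
- B+C: weight 7, value 51
- A+B+C: weight 13, value 66
Minimum weight: 7 kg.

7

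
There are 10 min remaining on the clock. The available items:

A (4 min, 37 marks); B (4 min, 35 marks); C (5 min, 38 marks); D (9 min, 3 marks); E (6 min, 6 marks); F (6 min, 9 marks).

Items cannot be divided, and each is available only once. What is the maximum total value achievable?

75 marks

Check high-value combinations within 10 min:
- A+C: time 4+5=9, value 37+38=75
- B+C: time 4+5=9, value 35+38=73
- A+B: time 4+4=8, value 37+35=72
- A+F: time 4+6=10, value 37+9=46
- B+F: time 4+6=10, value 35+9=44
Best: 75 marks.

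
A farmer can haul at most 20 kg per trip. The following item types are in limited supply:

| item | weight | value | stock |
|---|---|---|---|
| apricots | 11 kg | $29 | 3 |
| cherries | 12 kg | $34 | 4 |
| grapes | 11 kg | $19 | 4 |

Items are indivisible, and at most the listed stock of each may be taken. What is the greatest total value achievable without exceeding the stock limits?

Top feasible selections:
- 1×cherries: weight 12, value 34
- 1×apricots: weight 11, value 29
Best: $34.

$34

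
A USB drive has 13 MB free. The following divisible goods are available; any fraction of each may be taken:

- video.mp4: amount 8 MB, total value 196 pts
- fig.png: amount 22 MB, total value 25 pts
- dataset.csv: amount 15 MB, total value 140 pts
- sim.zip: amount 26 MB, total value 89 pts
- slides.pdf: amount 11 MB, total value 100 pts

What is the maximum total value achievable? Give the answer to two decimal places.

242.67

Take in order of value per unit:
- video.mp4 (196/8 per unit): all 8 → value 196, running total 196.00
- dataset.csv (140/15 per unit): 5 of 15 → value 5×140/15 = 46.6667, running total 242.67
Total 242.67.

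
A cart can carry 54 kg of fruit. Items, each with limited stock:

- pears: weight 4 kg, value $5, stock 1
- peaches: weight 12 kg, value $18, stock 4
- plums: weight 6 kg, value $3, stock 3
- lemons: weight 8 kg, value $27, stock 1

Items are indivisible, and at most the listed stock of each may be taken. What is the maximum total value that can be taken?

$89

Top feasible selections:
- 1×pears + 3×peaches + 1×plums + 1×lemons: weight 54, value 89
- 1×pears + 3×peaches + 1×lemons: weight 48, value 86
- 3×peaches + 1×plums + 1×lemons: weight 50, value 84
- 3×peaches + 1×lemons: weight 44, value 81
Best: $89.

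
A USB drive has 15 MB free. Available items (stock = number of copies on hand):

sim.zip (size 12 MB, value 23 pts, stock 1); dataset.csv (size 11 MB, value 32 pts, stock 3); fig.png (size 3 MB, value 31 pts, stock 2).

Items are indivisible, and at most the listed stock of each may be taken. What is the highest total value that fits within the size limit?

63 pts

Top feasible selections:
- 1×dataset.csv + 1×fig.png: size 14, value 63
- 2×fig.png: size 6, value 62
- 1×sim.zip + 1×fig.png: size 15, value 54
- 1×dataset.csv: size 11, value 32
Best: 63 pts.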